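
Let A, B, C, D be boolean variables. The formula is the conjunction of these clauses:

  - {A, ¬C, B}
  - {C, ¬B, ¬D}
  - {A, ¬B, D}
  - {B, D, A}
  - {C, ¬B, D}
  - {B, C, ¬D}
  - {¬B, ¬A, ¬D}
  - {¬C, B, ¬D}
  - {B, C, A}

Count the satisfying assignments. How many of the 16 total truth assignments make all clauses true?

4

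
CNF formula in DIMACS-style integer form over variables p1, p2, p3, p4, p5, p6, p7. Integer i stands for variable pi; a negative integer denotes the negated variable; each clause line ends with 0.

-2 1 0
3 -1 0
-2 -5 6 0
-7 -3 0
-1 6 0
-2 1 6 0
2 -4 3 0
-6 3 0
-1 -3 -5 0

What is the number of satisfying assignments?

Split on p1, then p3.
  p1=1, p3=1: remaining (p2,p4,p5,p6,p7) ∈ {(0,0,0,1,0); (0,1,0,1,0); (1,0,0,1,0); (1,1,0,1,0)} — 4.
  p1=1, p3=0: a clause becomes empty — 0.
  p1=0, p3=1: forces p2=0; p7=0; p4, p5, p6 free → 2^3 = 8.
  p1=0, p3=0: remaining (p2,p4,p5,p6,p7) ∈ {(0,0,0,0,0); (0,0,0,0,1); (0,0,1,0,0); (0,0,1,0,1)} — 4.
Total: 4 + 0 + 8 + 4 = 16.

16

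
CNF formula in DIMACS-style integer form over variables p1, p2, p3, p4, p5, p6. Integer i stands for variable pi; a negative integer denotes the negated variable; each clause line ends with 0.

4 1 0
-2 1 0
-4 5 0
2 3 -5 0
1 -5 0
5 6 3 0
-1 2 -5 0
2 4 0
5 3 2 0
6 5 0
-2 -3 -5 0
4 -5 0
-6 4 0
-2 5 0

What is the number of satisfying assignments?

2

Satisfying assignments:
  p1=1 p2=1 p3=0 p4=1 p5=1 p6=0
  p1=1 p2=1 p3=0 p4=1 p5=1 p6=1
Count: 2.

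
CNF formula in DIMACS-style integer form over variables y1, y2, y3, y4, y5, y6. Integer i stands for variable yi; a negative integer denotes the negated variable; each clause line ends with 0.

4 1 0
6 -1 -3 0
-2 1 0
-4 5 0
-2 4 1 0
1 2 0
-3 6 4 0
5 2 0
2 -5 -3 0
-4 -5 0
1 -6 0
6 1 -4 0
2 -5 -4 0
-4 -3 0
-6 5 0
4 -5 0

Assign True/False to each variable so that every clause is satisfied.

y1=T, y2=T, y3=F, y4=F, y5=F, y6=F

Check each clause:
  1. (y1 || y4) — y1 is true.
  2. (!y1 || !y3 || y6) — !y3 is true.
  3. (!y2 || y1) — y1 is true.
  4. (y5 || !y4) — !y4 is true.
  5. (y1 || !y2 || y4) — y1 is true.
  6. (y2 || y1) — y1 is true.
  7. (!y3 || y6 || y4) — !y3 is true.
  8. (y2 || y5) — y2 is true.
  9. (y2 || !y5 || !y3) — y2 is true.
  10. (!y4 || !y5) — !y5 is true.
  11. (y1 || !y6) — y1 is true.
  12. (y1 || !y4 || y6) — y1 is true.
  13. (!y5 || y2 || !y4) — y2 is true.
  14. (!y3 || !y4) — !y4 is true.
  15. (!y6 || y5) — !y6 is true.
  16. (!y5 || y4) — !y5 is true.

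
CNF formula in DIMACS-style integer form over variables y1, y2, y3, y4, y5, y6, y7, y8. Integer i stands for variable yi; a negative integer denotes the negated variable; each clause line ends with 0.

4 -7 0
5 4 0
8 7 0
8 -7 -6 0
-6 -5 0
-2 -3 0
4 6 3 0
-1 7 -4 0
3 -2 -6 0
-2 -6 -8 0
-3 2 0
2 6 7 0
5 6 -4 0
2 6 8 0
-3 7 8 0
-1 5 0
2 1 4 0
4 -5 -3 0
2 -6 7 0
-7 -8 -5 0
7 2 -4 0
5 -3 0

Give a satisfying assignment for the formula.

Try y1 = True.
  then y5 is forced to True.
  then y6 is forced to False.
For the remaining variables, y2 = True, y3 = False, y4 = True, y7 = True, y8 = False works.
Every clause has at least one true literal under this assignment.

y1 = True, y2 = True, y3 = False, y4 = True, y5 = True, y6 = False, y7 = True, y8 = False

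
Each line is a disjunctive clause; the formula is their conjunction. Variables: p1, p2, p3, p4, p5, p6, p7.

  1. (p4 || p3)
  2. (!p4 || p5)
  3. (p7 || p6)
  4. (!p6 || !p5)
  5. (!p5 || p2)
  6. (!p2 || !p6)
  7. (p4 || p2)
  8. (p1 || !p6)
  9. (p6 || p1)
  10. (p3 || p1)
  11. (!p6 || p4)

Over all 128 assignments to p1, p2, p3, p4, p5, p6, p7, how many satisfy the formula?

4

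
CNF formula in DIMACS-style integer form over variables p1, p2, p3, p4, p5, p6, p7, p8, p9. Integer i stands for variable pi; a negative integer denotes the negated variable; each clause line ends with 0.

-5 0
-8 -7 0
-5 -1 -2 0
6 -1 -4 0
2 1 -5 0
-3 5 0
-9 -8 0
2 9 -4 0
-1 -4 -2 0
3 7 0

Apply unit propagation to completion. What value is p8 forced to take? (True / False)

(~p5) is a unit clause: p5 = False.
(~p3 | p5): since p5 = False, the clause reduces to (~p3). p3 = False.
(p3 | p7): since p3 = False, the clause reduces to (p7). p7 = True.
(~p7 | ~p8): since p7 = True, the clause reduces to (~p8). p8 = False.

False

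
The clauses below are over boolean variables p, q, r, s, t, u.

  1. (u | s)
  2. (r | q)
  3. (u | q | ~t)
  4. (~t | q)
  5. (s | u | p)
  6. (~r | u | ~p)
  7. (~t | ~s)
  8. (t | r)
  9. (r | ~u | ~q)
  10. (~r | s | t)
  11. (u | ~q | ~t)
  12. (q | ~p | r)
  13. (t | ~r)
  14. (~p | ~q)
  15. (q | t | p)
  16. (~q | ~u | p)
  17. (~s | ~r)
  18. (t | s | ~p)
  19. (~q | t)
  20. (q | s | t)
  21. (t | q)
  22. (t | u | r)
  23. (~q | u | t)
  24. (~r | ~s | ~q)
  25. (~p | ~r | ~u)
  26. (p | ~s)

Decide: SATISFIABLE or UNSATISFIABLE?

q = True:
  propagation gives p=False, u=False, s=True; an empty clause results — contradiction.
q = False:
  propagation gives r=True, t=False; an empty clause results — contradiction.
Every branch closes, so no satisfying assignment exists.

UNSATISFIABLE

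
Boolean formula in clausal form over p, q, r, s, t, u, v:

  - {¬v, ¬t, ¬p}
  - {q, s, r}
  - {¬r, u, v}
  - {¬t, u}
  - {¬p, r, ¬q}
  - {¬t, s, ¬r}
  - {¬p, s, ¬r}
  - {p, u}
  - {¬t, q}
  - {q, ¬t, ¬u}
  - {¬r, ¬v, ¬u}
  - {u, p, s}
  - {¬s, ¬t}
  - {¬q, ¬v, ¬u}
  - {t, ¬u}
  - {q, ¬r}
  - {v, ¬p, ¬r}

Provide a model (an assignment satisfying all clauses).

Set p = True and propagate.
Set q = True and propagate.
  then r is forced to True.
  then s is forced to True.
  then t is forced to False.
  then u is forced to False.
  then v is forced to True.

p = T  q = T  r = T  s = T  t = F  u = F  v = T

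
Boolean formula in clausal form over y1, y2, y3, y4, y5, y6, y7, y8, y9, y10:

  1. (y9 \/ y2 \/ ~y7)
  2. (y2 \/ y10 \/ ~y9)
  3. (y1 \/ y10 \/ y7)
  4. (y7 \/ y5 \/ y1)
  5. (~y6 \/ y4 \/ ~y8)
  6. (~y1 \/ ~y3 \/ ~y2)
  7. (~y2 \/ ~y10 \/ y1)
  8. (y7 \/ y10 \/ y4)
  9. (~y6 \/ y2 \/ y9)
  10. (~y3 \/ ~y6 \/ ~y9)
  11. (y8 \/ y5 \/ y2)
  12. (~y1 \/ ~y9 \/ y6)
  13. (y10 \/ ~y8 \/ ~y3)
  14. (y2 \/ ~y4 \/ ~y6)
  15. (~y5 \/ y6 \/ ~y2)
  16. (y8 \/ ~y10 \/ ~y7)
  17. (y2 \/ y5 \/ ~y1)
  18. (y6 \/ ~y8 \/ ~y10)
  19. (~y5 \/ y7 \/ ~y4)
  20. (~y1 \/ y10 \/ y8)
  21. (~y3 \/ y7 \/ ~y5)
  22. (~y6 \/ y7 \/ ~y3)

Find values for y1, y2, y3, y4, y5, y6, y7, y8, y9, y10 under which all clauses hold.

y1=F, y2=T, y3=T, y4=T, y5=F, y6=T, y7=T, y8=F, y9=F, y10=F

Check each clause:
  1. (~y7 \/ y9 \/ y2) — y2 is true.
  2. (y2 \/ y10 \/ ~y9) — y2 is true.
  3. (y1 \/ y10 \/ y7) — y7 is true.
  4. (y7 \/ y5 \/ y1) — y7 is true.
  5. (~y6 \/ ~y8 \/ y4) — ~y8 is true.
  6. (~y2 \/ ~y1 \/ ~y3) — ~y1 is true.
  7. (y1 \/ ~y2 \/ ~y10) — ~y10 is true.
  8. (y10 \/ y7 \/ y4) — y4 is true.
  9. (y2 \/ y9 \/ ~y6) — y2 is true.
  10. (~y9 \/ ~y3 \/ ~y6) — ~y9 is true.
  11. (y2 \/ y8 \/ y5) — y2 is true.
  12. (~y9 \/ y6 \/ ~y1) — ~y9 is true.
  13. (y10 \/ ~y3 \/ ~y8) — ~y8 is true.
  14. (~y4 \/ ~y6 \/ y2) — y2 is true.
  15. (~y5 \/ ~y2 \/ y6) — ~y5 is true.
  16. (~y10 \/ ~y7 \/ y8) — ~y10 is true.
  17. (y2 \/ ~y1 \/ y5) — y2 is true.
  18. (y6 \/ ~y10 \/ ~y8) — ~y8 is true.
  19. (~y5 \/ ~y4 \/ y7) — ~y5 is true.
  20. (y8 \/ y10 \/ ~y1) — ~y1 is true.
  21. (~y3 \/ y7 \/ ~y5) — ~y5 is true.
  22. (~y3 \/ ~y6 \/ y7) — y7 is true.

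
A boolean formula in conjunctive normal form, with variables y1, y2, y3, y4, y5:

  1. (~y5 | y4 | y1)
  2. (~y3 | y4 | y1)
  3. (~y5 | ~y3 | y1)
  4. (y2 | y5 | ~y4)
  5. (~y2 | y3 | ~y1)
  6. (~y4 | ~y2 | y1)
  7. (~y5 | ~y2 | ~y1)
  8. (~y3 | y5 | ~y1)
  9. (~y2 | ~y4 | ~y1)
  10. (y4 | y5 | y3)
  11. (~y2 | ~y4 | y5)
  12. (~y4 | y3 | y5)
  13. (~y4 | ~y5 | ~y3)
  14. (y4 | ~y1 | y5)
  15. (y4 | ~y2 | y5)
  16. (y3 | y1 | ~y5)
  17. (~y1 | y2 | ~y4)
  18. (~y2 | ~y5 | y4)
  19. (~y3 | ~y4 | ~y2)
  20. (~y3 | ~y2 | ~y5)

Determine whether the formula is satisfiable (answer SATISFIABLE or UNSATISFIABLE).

Branch on y1: take y1 = True.
Set y2 = False and propagate.
  then y4 is forced to False.
  then y5 is forced to True.
y3 is now unconstrained; take y3 = False.
Every clause has at least one true literal under this assignment.
So y1=True, y2=False, y3=False, y4=False, y5=True is a satisfying assignment.

SATISFIABLE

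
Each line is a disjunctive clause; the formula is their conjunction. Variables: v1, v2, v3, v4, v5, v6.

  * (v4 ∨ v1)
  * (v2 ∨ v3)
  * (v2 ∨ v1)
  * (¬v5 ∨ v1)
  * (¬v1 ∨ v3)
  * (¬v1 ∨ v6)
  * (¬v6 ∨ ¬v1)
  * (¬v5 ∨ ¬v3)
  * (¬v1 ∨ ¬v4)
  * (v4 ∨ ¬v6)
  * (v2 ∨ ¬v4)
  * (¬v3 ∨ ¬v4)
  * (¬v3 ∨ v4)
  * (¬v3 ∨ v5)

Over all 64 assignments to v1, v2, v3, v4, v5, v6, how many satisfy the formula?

2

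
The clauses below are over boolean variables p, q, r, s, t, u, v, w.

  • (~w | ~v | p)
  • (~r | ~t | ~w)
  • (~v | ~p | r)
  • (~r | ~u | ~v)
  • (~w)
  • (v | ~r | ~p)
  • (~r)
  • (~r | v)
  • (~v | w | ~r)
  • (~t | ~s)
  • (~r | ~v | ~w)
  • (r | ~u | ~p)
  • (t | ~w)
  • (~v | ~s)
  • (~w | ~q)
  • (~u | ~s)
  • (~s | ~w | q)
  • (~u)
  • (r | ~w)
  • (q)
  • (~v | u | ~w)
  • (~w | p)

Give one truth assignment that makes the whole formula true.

The clause (~w) is unit: w must be False.
Unit propagation: (~r) forces r = False.
The clause (~u) is unit: u must be False.
(q) is a unit clause, so q = True.
p occurs only negated in the remaining clauses — set p = False.
Pure literal: s appears only negated; assign s = False.
t, v are now unconstrained; take t = False, v = True.
Check each clause:
  1. (~v | p | ~w) — ~w is true.
  2. (~t | ~r | ~w) — ~w is true.
  3. (~p | r | ~v) — ~p is true.
  4. (~v | ~u | ~r) — ~u is true.
  5. (~w) — ~w is true.
  6. (~p | ~r | v) — ~r is true.
  7. (~r) — ~r is true.
  8. (v | ~r) — ~r is true.
  9. (~r | w | ~v) — ~r is true.
  10. (~t | ~s) — ~t is true.
  11. (~v | ~r | ~w) — ~w is true.
  12. (~u | ~p | r) — ~u is true.
  13. (t | ~w) — ~w is true.
  14. (~v | ~s) — ~s is true.
  15. (~w | ~q) — ~w is true.
  16. (~u | ~s) — ~u is true.
  17. (q | ~s | ~w) — ~w is true.
  18. (~u) — ~u is true.
  19. (r | ~w) — ~w is true.
  20. (q) — q is true.
  21. (~v | ~w | u) — ~w is true.
  22. (~w | p) — ~w is true.

p = False, q = True, r = False, s = False, t = False, u = False, v = True, w = False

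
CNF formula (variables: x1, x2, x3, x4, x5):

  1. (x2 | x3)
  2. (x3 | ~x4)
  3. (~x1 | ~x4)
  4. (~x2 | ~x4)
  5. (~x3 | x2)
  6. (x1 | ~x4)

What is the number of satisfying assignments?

8

Split on x4, then x2.
  x4=T, x2=T: a clause becomes empty — 0.
  x4=T, x2=F: a clause becomes empty — 0.
  x4=F, x2=T: x1, x3, x5 free → 2^3 = 8.
  x4=F, x2=F: a clause becomes empty — 0.
Total: 0 + 0 + 8 + 0 = 8.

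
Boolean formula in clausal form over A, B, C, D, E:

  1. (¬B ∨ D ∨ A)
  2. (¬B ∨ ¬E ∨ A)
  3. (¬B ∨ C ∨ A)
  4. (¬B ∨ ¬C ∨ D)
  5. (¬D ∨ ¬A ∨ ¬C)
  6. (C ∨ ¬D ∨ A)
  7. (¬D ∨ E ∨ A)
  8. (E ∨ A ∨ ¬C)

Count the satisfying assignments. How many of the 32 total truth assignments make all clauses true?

14

Case analysis on A and C:
  A=1, C=1: remaining (B,D,E) ∈ {(0,0,0); (0,0,1)} — 2.
  A=1, C=0: B, D, E free → 2^3 = 8.
  A=0, C=1: remaining (B,D,E) ∈ {(0,0,1); (0,1,1)} — 2.
  A=0, C=0: remaining (B,D,E) ∈ {(0,0,0); (0,0,1)} — 2.
Total: 2 + 8 + 2 + 2 = 14.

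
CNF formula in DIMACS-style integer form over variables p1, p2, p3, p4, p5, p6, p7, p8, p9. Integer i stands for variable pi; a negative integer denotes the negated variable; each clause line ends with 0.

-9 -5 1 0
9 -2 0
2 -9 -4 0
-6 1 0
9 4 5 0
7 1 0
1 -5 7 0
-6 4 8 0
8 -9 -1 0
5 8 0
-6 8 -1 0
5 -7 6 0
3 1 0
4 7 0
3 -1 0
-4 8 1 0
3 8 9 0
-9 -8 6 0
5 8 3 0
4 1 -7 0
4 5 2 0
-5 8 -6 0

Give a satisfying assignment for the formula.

p1 = True  p2 = False  p3 = True  p4 = True  p5 = False  p6 = True  p7 = False  p8 = True  p9 = False

Pure literal: p3 appears only positively; assign p3 = True.
Try p1 = True.
For the remaining variables, p2 = False, p4 = True, p5 = False, p6 = True, p7 = False, p8 = True, p9 = False works.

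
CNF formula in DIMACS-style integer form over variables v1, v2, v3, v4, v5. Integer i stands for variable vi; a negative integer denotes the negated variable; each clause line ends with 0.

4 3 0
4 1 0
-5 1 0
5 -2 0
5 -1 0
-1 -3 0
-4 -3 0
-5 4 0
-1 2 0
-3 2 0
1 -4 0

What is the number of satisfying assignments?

1

Satisfying assignments:
  v1=T v2=T v3=F v4=T v5=T
Count: 1.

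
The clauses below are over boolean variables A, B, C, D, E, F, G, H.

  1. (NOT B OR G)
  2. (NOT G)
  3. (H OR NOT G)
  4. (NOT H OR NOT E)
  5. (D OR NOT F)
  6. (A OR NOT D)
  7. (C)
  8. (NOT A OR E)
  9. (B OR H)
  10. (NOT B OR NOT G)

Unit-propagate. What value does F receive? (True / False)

Unit clause (NOT G) sets G = False.
In (G OR NOT B), G is now false; NOT B must hold, so B = False.
Unit clause (C) sets C = True.
In (H OR B), B is now false; H must hold, so H = True.
(NOT E OR NOT H): since H = True, the clause reduces to (NOT E). E = False.
In (NOT A OR E), E is now false; NOT A must hold, so A = False.
In (NOT D OR A), A is now false; NOT D must hold, so D = False.
(NOT F OR D): since D = False, the clause reduces to (NOT F). F = False.

False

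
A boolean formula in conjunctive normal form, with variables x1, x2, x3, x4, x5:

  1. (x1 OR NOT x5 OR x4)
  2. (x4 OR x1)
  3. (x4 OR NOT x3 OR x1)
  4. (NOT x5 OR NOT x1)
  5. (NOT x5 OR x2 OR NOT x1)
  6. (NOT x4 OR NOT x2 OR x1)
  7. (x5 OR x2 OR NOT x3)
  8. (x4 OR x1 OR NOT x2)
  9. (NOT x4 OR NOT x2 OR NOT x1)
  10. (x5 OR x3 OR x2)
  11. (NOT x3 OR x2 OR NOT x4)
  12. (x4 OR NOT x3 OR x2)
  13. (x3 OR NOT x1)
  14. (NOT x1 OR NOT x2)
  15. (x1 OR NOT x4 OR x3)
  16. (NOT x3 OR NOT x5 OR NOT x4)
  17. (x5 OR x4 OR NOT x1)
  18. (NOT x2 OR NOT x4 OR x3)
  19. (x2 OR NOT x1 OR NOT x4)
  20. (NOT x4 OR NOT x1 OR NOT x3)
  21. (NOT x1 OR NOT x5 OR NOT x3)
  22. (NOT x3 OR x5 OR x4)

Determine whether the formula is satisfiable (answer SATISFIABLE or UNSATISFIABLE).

UNSATISFIABLE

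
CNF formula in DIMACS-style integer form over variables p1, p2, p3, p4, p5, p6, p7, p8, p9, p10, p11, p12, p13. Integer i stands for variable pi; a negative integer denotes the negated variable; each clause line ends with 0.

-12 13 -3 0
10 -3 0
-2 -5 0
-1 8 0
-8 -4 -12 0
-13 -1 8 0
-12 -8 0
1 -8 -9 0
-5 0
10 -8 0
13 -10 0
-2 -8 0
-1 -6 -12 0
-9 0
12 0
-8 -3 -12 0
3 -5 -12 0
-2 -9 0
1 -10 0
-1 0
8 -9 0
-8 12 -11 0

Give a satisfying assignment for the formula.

p1=False, p2=False, p3=False, p4=True, p5=False, p6=False, p7=True, p8=False, p9=False, p10=False, p11=True, p12=True, p13=True

Unit propagation: (~p5) forces p5 = False.
(~p9) is a unit clause, so p9 = False.
The clause (p12) is unit: p12 must be True.
(~p8) is a unit clause, so p8 = False.
(~p1) is a unit clause, so p1 = False.
Unit propagation: (~p10) forces p10 = False.
The clause (~p3) is unit: p3 must be False.
p2, p4, p6, p7, p11, p13 are now unconstrained; take p2 = False, p4 = True, p6 = False, p7 = True, p11 = True, p13 = True.
Every clause has at least one true literal under this assignment.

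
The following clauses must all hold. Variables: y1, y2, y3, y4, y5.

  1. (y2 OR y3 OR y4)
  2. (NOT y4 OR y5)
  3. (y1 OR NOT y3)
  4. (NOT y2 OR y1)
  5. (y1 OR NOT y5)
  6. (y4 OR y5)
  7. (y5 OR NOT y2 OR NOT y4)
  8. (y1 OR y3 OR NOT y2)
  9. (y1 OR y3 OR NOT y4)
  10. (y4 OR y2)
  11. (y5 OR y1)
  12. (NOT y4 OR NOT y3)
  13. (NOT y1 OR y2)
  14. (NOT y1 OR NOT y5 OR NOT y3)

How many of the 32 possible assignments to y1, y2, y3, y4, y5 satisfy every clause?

2

Satisfying assignments:
  y1=T y2=T y3=F y4=F y5=T
  y1=T y2=T y3=F y4=T y5=T
Count: 2.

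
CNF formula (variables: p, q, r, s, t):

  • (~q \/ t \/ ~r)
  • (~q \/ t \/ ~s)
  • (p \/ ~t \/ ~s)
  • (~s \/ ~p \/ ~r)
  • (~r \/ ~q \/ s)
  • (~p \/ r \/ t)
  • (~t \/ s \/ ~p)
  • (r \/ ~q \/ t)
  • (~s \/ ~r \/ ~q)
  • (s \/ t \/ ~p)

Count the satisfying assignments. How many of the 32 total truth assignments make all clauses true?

9

Case analysis on s and t:
  s=1, t=1: remaining (p,q,r) ∈ {(1,0,0); (1,1,0)} — 2.
  s=1, t=0: remaining (p,q,r) ∈ {(0,0,0); (0,0,1)} — 2.
  s=0, t=1: remaining (p,q,r) ∈ {(0,0,0); (0,0,1); (0,1,0)} — 3.
  s=0, t=0: remaining (p,q,r) ∈ {(0,0,0); (0,0,1)} — 2.
Total: 2 + 2 + 3 + 2 = 9.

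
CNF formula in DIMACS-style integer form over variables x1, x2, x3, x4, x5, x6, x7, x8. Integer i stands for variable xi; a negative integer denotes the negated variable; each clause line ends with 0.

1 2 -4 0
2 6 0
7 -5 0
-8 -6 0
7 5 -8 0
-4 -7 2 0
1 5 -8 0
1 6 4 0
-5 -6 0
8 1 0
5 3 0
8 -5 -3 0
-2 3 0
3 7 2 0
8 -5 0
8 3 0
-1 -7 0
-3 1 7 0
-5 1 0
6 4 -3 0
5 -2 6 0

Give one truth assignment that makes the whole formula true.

x1 = T, x2 = T, x3 = T, x4 = F, x5 = F, x6 = T, x7 = F, x8 = F

Set x1 = True and propagate.
  then x7 is forced to False.
  then x5 is forced to False.
  then x8 is forced to False.
  then x3 is forced to True.
Branch on x2: take x2 = True.
  then x6 is forced to True.
x4 is now unconstrained; take x4 = False.
Check each clause:
  1. (x1 | x2 | ~x4) — x1 is true.
  2. (x2 | x6) — x2 is true.
  3. (x7 | ~x5) — ~x5 is true.
  4. (~x8 | ~x6) — ~x8 is true.
  5. (~x8 | x5 | x7) — ~x8 is true.
  6. (~x4 | ~x7 | x2) — ~x7 is true.
  7. (x1 | ~x8 | x5) — ~x8 is true.
  8. (x4 | x1 | x6) — x1 is true.
  9. (~x5 | ~x6) — ~x5 is true.
  10. (x1 | x8) — x1 is true.
  11. (x5 | x3) — x3 is true.
  12. (~x5 | ~x3 | x8) — ~x5 is true.
  13. (x3 | ~x2) — x3 is true.
  14. (x7 | x2 | x3) — x2 is true.
  15. (~x5 | x8) — ~x5 is true.
  16. (x3 | x8) — x3 is true.
  17. (~x1 | ~x7) — ~x7 is true.
  18. (~x3 | x7 | x1) — x1 is true.
  19. (~x5 | x1) — x1 is true.
  20. (x6 | x4 | ~x3) — x6 is true.
  21. (~x2 | x6 | x5) — x6 is true.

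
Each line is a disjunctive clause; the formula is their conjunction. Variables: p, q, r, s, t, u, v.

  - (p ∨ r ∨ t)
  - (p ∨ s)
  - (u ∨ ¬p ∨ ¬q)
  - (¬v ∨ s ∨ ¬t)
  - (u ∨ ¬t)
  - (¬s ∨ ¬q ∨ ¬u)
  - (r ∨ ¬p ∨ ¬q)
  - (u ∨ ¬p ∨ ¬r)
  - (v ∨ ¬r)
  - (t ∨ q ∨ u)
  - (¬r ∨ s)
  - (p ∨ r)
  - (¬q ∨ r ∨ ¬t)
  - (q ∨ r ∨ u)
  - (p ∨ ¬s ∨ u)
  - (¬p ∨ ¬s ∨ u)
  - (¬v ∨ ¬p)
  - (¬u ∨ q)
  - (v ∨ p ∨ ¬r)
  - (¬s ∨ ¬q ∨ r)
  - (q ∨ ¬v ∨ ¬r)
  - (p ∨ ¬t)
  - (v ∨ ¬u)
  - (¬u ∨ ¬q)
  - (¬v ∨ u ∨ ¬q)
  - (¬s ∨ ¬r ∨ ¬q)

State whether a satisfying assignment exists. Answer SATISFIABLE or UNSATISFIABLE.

q = True:
  propagation gives u=False, p=False, s=True; an empty clause results — contradiction.
q = False:
  propagation gives u=False, t=False; an empty clause results — contradiction.
Every branch closes, so no satisfying assignment exists.

UNSATISFIABLE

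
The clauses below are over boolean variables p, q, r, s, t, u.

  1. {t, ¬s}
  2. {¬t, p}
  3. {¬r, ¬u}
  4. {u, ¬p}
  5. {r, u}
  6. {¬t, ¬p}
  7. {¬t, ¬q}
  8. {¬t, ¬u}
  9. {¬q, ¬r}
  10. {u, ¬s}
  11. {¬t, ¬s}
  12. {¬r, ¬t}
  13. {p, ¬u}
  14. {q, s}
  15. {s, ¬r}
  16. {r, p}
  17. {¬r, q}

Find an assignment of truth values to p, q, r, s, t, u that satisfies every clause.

Set p = True and propagate.
  then u is forced to True.
  then r is forced to False.
  then t is forced to False.
  then s is forced to False.
  then q is forced to True.
Every clause has at least one true literal under this assignment.
Check each clause:
  1. {t, ¬s} — ¬s is true.
  2. {¬t, p} — p is true.
  3. {¬r, ¬u} — ¬r is true.
  4. {¬p, u} — u is true.
  5. {u, r} — u is true.
  6. {¬p, ¬t} — ¬t is true.
  7. {¬q, ¬t} — ¬t is true.
  8. {¬u, ¬t} — ¬t is true.
  9. {¬q, ¬r} — ¬r is true.
  10. {¬s, u} — ¬s is true.
  11. {¬s, ¬t} — ¬t is true.
  12. {¬r, ¬t} — ¬t is true.
  13. {p, ¬u} — p is true.
  14. {s, q} — q is true.
  15. {¬r, s} — ¬r is true.
  16. {r, p} — p is true.
  17. {q, ¬r} — q is true.

p=T, q=T, r=F, s=F, t=F, u=T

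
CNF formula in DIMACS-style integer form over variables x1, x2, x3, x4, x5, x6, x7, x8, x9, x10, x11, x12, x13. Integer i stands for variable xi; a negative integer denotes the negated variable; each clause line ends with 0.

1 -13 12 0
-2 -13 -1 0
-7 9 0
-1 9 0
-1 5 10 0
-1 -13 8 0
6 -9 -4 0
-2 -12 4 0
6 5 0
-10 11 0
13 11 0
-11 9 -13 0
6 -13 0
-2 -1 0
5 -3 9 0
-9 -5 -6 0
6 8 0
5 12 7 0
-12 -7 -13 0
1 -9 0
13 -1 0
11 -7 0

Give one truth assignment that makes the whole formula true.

x1=F  x2=F  x3=T  x4=T  x5=T  x6=T  x7=F  x8=T  x9=F  x10=F  x11=T  x12=F  x13=F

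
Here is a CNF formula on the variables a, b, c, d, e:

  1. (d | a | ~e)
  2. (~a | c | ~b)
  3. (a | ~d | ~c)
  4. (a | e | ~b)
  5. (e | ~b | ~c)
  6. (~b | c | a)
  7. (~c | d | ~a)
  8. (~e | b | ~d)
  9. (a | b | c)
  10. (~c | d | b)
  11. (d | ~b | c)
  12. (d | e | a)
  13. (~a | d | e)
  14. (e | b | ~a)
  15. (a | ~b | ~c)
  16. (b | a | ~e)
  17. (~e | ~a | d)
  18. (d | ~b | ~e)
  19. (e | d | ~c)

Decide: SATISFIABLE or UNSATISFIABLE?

SATISFIABLE

Try a = True.
Branch on b: take b = True.
  then c is forced to True.
  then e is forced to True.
  then d is forced to True.
So a = 1, b = 1, c = 1, d = 1, e = 1 is a satisfying assignment.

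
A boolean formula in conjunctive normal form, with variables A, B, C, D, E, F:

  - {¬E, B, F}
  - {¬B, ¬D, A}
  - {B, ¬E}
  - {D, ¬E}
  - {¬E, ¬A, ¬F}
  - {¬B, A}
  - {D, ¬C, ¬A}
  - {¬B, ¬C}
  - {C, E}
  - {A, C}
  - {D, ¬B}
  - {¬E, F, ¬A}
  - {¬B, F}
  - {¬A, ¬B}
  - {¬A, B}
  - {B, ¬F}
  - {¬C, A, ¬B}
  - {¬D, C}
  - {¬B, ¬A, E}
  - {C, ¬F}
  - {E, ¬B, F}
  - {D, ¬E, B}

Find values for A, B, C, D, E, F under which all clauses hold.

Try A = False.
  then B is forced to False.
  then E is forced to False.
  then C is forced to True.
  then F is forced to False.
D is now unconstrained; take D = False.
Every clause has at least one true literal under this assignment.

A=F, B=F, C=T, D=F, E=F, F=F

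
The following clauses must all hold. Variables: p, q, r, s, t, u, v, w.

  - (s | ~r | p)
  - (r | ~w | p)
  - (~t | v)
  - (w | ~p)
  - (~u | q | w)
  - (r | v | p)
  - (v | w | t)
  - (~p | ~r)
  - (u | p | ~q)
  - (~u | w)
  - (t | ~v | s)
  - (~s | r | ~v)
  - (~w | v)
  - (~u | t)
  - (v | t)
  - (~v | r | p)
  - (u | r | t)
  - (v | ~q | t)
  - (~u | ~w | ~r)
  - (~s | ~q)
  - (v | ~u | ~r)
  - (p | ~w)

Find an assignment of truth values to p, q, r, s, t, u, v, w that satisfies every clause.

p = 1, q = 1, r = 0, s = 0, t = 1, u = 0, v = 1, w = 1

Check each clause:
  1. (s | ~r | p) — p is true.
  2. (~w | p | r) — p is true.
  3. (~t | v) — v is true.
  4. (~p | w) — w is true.
  5. (q | ~u | w) — w is true.
  6. (r | v | p) — p is true.
  7. (v | t | w) — w is true.
  8. (~p | ~r) — ~r is true.
  9. (~q | p | u) — p is true.
  10. (w | ~u) — w is true.
  11. (~v | t | s) — t is true.
  12. (~v | ~s | r) — ~s is true.
  13. (v | ~w) — v is true.
  14. (~u | t) — ~u is true.
  15. (t | v) — t is true.
  16. (p | ~v | r) — p is true.
  17. (u | t | r) — t is true.
  18. (~q | v | t) — t is true.
  19. (~w | ~r | ~u) — ~u is true.
  20. (~q | ~s) — ~s is true.
  21. (~r | ~u | v) — ~u is true.
  22. (~w | p) — p is true.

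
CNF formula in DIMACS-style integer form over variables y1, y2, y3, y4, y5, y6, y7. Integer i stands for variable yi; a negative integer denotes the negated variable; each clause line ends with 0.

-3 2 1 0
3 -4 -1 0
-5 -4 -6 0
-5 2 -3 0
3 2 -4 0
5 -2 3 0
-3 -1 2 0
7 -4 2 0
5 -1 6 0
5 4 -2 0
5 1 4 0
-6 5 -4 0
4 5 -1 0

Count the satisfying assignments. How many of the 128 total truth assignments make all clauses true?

32

Split on y4, then y5.
  y4=T, y5=T: y7 free; 3 ways for (y1,y2,y3,y6) × 2^1 = 6.
  y4=T, y5=F: remaining (y1,y2,y3,y6,y7) ∈ {(F,T,T,F,F); (F,T,T,F,T)} — 2.
  y4=F, y5=T: y1, y6, y7 free; 3 ways for (y2,y3) × 2^3 = 24.
  y4=F, y5=F: a clause becomes empty — 0.
Total: 6 + 2 + 24 + 0 = 32.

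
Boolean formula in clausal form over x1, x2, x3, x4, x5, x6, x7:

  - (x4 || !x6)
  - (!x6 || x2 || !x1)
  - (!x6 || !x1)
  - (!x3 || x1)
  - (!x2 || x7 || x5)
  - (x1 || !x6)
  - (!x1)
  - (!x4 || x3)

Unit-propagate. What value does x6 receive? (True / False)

False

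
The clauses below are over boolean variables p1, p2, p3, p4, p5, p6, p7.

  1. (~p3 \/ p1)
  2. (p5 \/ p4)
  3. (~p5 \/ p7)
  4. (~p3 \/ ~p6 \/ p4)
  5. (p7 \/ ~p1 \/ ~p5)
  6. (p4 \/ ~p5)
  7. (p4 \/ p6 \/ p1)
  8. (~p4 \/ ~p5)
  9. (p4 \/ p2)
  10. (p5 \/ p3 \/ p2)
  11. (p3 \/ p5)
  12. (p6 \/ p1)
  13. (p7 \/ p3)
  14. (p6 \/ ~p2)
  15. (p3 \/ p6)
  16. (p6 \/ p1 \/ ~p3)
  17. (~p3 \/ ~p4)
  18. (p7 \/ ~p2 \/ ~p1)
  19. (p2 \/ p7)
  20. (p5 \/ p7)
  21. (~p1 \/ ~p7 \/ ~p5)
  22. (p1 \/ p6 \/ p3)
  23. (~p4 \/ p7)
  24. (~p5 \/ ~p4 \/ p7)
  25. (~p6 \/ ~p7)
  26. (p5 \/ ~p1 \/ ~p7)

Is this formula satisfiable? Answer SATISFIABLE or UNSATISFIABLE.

UNSATISFIABLE

p5 = True:
  propagation gives p7=True, p4=True; an empty clause results — contradiction.
p5 = False:
  propagation gives p4=True, p3=True; an empty clause results — contradiction.
Every branch closes, so no satisfying assignment exists.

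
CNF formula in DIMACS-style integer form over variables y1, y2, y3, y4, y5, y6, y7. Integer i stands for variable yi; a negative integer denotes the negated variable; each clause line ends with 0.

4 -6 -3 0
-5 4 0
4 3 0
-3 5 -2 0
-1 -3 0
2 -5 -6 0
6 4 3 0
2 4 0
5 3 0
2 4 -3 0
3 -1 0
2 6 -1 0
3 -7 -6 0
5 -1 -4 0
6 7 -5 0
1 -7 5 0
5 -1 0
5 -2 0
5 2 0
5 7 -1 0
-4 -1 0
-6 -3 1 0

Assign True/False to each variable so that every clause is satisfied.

Try y1 = False.
Branch on y2: take y2 = False.
  then y4 is forced to True.
  then y5 is forced to True.
  then y6 is forced to False.
  then y7 is forced to True.
y3 is now unconstrained; take y3 = True.

y1 = False, y2 = False, y3 = True, y4 = True, y5 = True, y6 = False, y7 = True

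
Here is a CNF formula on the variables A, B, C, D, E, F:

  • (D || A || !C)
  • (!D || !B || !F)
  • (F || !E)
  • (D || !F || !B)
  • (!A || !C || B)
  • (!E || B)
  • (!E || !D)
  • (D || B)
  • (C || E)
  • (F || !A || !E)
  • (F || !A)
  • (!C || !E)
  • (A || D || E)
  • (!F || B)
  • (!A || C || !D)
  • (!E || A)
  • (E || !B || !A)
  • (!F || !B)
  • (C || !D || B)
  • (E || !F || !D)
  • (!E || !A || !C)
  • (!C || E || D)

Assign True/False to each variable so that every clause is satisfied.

A=0, B=0, C=1, D=1, E=0, F=0

Set A = False and propagate.
  then E is forced to False.
  then C is forced to True.
  then D is forced to True.
  then F is forced to False.
B is now unconstrained; take B = False.
Every clause has at least one true literal under this assignment.
Check each clause:
  1. (!C || D || A) — D is true.
  2. (!B || !D || !F) — !F is true.
  3. (!E || F) — !E is true.
  4. (D || !B || !F) — !F is true.
  5. (!A || !C || B) — !A is true.
  6. (!E || B) — !E is true.
  7. (!D || !E) — !E is true.
  8. (D || B) — D is true.
  9. (E || C) — C is true.
  10. (!A || F || !E) — !E is true.
  11. (!A || F) — !A is true.
  12. (!E || !C) — !E is true.
  13. (A || D || E) — D is true.
  14. (!F || B) — !F is true.
  15. (C || !A || !D) — C is true.
  16. (!E || A) — !E is true.
  17. (E || !B || !A) — !A is true.
  18. (!F || !B) — !F is true.
  19. (!D || C || B) — C is true.
  20. (!F || E || !D) — !F is true.
  21. (!A || !E || !C) — !E is true.
  22. (!C || E || D) — D is true.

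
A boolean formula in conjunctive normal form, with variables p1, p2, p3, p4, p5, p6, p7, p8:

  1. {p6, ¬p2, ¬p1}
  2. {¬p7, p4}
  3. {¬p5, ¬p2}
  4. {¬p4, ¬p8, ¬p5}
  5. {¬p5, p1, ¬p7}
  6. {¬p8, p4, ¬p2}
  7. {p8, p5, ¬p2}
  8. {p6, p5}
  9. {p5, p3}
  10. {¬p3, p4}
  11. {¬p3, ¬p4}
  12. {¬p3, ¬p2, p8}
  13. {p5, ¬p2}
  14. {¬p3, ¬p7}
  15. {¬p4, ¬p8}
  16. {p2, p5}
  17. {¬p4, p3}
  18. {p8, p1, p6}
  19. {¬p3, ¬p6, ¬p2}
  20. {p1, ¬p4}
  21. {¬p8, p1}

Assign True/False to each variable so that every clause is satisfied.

p1=1, p2=0, p3=0, p4=0, p5=1, p6=0, p7=0, p8=1

Check each clause:
  1. {p6, ¬p1, ¬p2} — ¬p2 is true.
  2. {¬p7, p4} — ¬p7 is true.
  3. {¬p2, ¬p5} — ¬p2 is true.
  4. {¬p8, ¬p4, ¬p5} — ¬p4 is true.
  5. {¬p5, p1, ¬p7} — ¬p7 is true.
  6. {¬p8, p4, ¬p2} — ¬p2 is true.
  7. {p5, ¬p2, p8} — p8 is true.
  8. {p5, p6} — p5 is true.
  9. {p3, p5} — p5 is true.
  10. {p4, ¬p3} — ¬p3 is true.
  11. {¬p3, ¬p4} — ¬p4 is true.
  12. {¬p2, ¬p3, p8} — p8 is true.
  13. {¬p2, p5} — p5 is true.
  14. {¬p7, ¬p3} — ¬p7 is true.
  15. {¬p8, ¬p4} — ¬p4 is true.
  16. {p5, p2} — p5 is true.
  17. {p3, ¬p4} — ¬p4 is true.
  18. {p6, p8, p1} — p8 is true.
  19. {¬p6, ¬p3, ¬p2} — ¬p6 is true.
  20. {p1, ¬p4} — p1 is true.
  21. {p1, ¬p8} — p1 is true.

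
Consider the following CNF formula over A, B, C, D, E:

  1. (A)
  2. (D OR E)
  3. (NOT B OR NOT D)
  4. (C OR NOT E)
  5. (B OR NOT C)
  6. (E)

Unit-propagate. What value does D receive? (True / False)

False

Unit clause (A) sets A = True.
(E) stands alone — E = True.
(NOT E OR C): since E = True, the clause reduces to (C). C = True.
In (NOT C OR B), NOT C is now false; B must hold, so B = True.
From (NOT B OR NOT D) and B = True: D = False.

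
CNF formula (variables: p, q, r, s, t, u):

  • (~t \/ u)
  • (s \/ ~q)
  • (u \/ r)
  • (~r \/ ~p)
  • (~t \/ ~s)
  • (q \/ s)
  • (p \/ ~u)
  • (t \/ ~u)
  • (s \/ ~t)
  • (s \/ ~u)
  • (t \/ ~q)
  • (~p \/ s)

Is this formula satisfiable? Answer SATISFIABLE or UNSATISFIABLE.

SATISFIABLE

Try p = False.
  then u is forced to False.
  then t is forced to False.
  then r is forced to True.
  then q is forced to False.
  then s is forced to True.
Every clause has at least one true literal under this assignment.
So p=F, q=F, r=T, s=T, t=F, u=F is a satisfying assignment.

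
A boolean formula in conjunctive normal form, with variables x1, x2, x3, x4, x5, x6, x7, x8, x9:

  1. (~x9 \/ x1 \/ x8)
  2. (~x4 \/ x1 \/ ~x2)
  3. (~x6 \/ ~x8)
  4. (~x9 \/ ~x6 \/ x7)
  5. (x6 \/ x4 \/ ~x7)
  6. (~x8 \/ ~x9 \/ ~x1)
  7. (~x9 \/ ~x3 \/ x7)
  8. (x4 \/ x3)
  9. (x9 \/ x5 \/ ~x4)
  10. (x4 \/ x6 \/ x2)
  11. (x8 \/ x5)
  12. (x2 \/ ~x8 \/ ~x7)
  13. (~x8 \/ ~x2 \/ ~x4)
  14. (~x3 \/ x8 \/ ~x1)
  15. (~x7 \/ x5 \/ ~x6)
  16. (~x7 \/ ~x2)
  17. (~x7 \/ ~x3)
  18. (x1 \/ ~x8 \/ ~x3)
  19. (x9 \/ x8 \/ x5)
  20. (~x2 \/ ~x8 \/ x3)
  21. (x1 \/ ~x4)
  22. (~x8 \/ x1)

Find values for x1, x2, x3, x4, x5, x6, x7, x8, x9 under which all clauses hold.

x1=True, x2=True, x3=True, x4=False, x5=False, x6=False, x7=False, x8=True, x9=False

Set x1 = True and propagate.
Set x2 = True and propagate.
  then x7 is forced to False.
For the remaining variables, x3 = True, x4 = False, x5 = False, x6 = False, x8 = True, x9 = False works.
Every clause has at least one true literal under this assignment.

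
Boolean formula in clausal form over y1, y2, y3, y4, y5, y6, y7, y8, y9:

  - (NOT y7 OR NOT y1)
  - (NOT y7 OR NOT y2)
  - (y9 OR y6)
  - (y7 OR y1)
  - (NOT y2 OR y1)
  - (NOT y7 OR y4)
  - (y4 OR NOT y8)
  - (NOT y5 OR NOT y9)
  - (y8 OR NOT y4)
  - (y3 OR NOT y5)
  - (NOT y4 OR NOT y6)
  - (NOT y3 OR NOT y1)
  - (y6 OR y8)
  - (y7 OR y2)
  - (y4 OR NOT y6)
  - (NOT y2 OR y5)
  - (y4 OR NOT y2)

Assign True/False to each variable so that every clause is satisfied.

Branch on y1: take y1 = False.
  then y7 is forced to True.
  then y2 is forced to False.
  then y4 is forced to True.
  then y8 is forced to True.
  then y6 is forced to False.
  then y9 is forced to True.
  then y5 is forced to False.
y3 is now unconstrained; take y3 = True.
Every clause has at least one true literal under this assignment.

y1=0  y2=0  y3=1  y4=1  y5=0  y6=0  y7=1  y8=1  y9=1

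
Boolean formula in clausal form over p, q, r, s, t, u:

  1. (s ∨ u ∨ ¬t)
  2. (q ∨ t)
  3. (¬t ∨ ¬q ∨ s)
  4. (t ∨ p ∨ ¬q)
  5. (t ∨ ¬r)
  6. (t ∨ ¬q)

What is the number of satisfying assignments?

20

Split on t, then q.
  t=1, q=1: forces s=1; p, r, u free → 2^3 = 8.
  t=1, q=0: p, r free; 3 ways for (s,u) × 2^2 = 12.
  t=0, q=1: a clause becomes empty — 0.
  t=0, q=0: a clause becomes empty — 0.
Total: 8 + 12 + 0 + 0 = 20.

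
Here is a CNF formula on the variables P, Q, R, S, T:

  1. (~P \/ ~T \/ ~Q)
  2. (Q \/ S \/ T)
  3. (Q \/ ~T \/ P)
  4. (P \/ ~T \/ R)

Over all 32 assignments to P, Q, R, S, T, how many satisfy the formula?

Case analysis on T and P:
  T=1, P=1: remaining (Q,R,S) ∈ {(0,0,0); (0,0,1); (0,1,0); (0,1,1)} — 4.
  T=1, P=0: remaining (Q,R,S) ∈ {(1,1,0); (1,1,1)} — 2.
  T=0, P=1: R free; 3 ways for (Q,S) × 2^1 = 6.
  T=0, P=0: R free; 3 ways for (Q,S) × 2^1 = 6.
Total: 4 + 2 + 6 + 6 = 18.

18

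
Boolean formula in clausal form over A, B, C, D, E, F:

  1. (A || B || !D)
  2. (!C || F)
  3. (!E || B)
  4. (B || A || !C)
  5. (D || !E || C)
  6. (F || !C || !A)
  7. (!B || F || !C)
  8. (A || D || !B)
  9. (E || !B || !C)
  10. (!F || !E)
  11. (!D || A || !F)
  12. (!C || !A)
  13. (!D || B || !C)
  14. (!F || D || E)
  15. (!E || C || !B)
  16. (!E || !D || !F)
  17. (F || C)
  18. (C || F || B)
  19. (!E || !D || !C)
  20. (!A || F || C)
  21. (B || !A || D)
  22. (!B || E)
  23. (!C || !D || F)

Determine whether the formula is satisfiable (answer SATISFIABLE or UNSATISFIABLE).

SATISFIABLE

Branch on A: take A = True.
  then C is forced to False.
  then F is forced to True.
  then E is forced to False.
  then D is forced to True.
  then B is forced to False.
So A=1, B=0, C=0, D=1, E=0, F=1 is a satisfying assignment.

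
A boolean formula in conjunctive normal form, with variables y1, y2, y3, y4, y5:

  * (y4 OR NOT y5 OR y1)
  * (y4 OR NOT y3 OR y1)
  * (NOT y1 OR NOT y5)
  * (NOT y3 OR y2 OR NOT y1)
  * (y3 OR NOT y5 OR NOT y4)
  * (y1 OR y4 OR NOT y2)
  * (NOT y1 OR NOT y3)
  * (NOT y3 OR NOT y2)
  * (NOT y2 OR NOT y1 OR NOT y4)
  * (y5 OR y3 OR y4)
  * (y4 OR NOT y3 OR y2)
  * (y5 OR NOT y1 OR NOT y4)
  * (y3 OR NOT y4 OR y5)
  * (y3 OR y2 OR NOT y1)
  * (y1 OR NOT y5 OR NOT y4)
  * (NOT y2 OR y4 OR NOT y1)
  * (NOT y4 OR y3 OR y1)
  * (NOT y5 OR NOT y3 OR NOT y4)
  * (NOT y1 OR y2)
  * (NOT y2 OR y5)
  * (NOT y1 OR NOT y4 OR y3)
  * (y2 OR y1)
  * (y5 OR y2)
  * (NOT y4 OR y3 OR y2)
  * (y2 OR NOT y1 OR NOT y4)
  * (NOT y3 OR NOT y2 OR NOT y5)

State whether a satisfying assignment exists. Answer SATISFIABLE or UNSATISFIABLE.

y1 = True:
  propagation gives y5=False, y3=False, y4=True; an empty clause results — contradiction.
y1 = False:
  propagation gives y2=True, y4=True, y3=False; an empty clause results — contradiction.
Every branch closes, so no satisfying assignment exists.

UNSATISFIABLE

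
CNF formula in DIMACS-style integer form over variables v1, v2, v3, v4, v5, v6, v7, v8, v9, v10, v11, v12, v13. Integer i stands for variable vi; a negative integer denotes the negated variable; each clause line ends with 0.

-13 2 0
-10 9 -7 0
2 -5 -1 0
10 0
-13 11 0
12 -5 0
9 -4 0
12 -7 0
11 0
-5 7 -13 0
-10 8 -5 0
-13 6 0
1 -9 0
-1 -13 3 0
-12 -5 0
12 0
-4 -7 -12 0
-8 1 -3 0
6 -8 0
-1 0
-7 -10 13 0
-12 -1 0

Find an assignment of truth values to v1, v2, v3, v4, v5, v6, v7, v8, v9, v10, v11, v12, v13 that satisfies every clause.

Unit propagation: (v10) forces v10 = True.
Unit propagation: (v11) forces v11 = True.
Unit propagation: (v12) forces v12 = True.
(!v5) is a unit clause, so v5 = False.
Unit propagation: (!v1) forces v1 = False.
Unit propagation: (!v9) forces v9 = False.
(!v7) is a unit clause, so v7 = False.
(!v4) is a unit clause, so v4 = False.
Pure literal: v2 appears only positively; assign v2 = True.
Pure literal: v8 appears only negated; assign v8 = False.
Branch on v6: take v6 = False.
  then v13 is forced to False.
v3 is now unconstrained; take v3 = True.
Every clause has at least one true literal under this assignment.

v1=False, v2=True, v3=True, v4=False, v5=False, v6=False, v7=False, v8=False, v9=False, v10=True, v11=True, v12=True, v13=False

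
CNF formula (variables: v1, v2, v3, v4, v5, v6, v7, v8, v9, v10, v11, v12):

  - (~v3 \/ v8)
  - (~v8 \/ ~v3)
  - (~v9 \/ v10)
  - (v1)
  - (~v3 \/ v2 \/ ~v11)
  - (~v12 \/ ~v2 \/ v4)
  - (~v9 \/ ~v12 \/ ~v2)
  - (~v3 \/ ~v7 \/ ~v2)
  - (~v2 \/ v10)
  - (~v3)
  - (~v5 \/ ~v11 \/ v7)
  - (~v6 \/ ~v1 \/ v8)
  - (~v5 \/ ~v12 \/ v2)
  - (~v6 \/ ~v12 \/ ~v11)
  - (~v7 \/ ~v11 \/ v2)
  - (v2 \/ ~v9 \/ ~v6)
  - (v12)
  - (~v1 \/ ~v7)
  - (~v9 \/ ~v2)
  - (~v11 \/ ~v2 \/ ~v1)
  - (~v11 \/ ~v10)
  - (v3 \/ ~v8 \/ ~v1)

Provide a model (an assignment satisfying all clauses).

v1 = T, v2 = F, v3 = F, v4 = T, v5 = F, v6 = F, v7 = F, v8 = F, v9 = F, v10 = F, v11 = F, v12 = T

The clause (v1) is unit: v1 must be True.
Unit propagation: (~v3) forces v3 = False.
(v12) is a unit clause, so v12 = True.
(~v7) is a unit clause, so v7 = False.
The clause (~v8) is unit: v8 must be False.
Unit propagation: (~v6) forces v6 = False.
Pure literal: v4 appears only positively; assign v4 = True.
v5 occurs only negated in the remaining clauses — set v5 = False.
Try v2 = False.
Set v9 = False and propagate.
Try v10 = False.
v11 is now unconstrained; take v11 = False.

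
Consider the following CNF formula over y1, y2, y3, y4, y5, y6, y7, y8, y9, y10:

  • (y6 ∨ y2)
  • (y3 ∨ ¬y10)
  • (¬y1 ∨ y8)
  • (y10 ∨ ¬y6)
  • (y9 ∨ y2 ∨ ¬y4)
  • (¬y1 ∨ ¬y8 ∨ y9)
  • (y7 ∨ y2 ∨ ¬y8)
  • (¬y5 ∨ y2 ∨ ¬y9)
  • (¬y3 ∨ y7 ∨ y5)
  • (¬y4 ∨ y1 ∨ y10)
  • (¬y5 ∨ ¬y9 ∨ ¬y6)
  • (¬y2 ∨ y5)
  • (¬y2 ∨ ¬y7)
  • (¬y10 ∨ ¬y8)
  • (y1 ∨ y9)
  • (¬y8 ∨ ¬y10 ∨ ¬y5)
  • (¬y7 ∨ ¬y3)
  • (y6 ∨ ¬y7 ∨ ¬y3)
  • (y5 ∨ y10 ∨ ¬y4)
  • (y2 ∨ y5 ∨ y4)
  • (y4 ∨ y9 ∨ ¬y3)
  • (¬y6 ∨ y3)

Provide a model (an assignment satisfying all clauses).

Try y1 = True.
  then y8 is forced to True.
  then y9 is forced to True.
  then y10 is forced to False.
  then y6 is forced to False.
  then y2 is forced to True.
  then y5 is forced to True.
  then y7 is forced to False.
y3, y4 are now unconstrained; take y3 = True, y4 = False.

y1=T, y2=T, y3=T, y4=F, y5=T, y6=F, y7=F, y8=T, y9=T, y10=F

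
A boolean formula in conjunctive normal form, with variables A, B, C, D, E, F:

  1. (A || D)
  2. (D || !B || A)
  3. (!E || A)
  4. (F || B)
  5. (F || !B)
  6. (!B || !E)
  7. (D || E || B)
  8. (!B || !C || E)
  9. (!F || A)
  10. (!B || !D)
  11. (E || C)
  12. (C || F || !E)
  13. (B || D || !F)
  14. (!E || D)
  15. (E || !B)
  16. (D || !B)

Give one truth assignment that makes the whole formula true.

A=True, B=False, C=True, D=True, E=False, F=True

Check each clause:
  1. (D || A) — A is true.
  2. (A || D || !B) — A is true.
  3. (!E || A) — A is true.
  4. (B || F) — F is true.
  5. (!B || F) — F is true.
  6. (!B || !E) — !E is true.
  7. (D || E || B) — D is true.
  8. (!C || E || !B) — !B is true.
  9. (!F || A) — A is true.
  10. (!B || !D) — !B is true.
  11. (C || E) — C is true.
  12. (F || !E || C) — C is true.
  13. (!F || D || B) — D is true.
  14. (D || !E) — !E is true.
  15. (E || !B) — !B is true.
  16. (!B || D) — D is true.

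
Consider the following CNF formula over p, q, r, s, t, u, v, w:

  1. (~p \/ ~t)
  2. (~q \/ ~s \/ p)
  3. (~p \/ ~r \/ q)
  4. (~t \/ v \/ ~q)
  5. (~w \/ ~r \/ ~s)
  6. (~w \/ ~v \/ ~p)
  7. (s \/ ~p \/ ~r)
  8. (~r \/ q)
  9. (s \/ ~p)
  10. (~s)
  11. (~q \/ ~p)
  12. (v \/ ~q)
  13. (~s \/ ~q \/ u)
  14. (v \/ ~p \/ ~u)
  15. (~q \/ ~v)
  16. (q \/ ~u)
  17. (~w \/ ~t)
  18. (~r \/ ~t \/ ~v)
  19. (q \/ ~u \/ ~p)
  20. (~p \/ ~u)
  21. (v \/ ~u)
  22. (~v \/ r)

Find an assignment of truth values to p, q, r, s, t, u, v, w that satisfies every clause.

The clause (~s) is unit: s must be False.
The clause (~p) is unit: p must be False.
t occurs only negated in the remaining clauses — set t = False.
Pure literal: u appears only negated; assign u = False.
Branch on q: take q = False.
  then r is forced to False.
  then v is forced to False.
w is now unconstrained; take w = True.
Check each clause:
  1. (~p \/ ~t) — ~t is true.
  2. (~s \/ ~q \/ p) — ~s is true.
  3. (~r \/ q \/ ~p) — ~r is true.
  4. (~t \/ ~q \/ v) — ~t is true.
  5. (~s \/ ~r \/ ~w) — ~s is true.
  6. (~v \/ ~w \/ ~p) — ~v is true.
  7. (s \/ ~r \/ ~p) — ~r is true.
  8. (~r \/ q) — ~r is true.
  9. (~p \/ s) — ~p is true.
  10. (~s) — ~s is true.
  11. (~p \/ ~q) — ~p is true.
  12. (v \/ ~q) — ~q is true.
  13. (~q \/ u \/ ~s) — ~s is true.
  14. (~u \/ ~p \/ v) — ~u is true.
  15. (~v \/ ~q) — ~v is true.
  16. (~u \/ q) — ~u is true.
  17. (~t \/ ~w) — ~t is true.
  18. (~v \/ ~t \/ ~r) — ~v is true.
  19. (q \/ ~u \/ ~p) — ~u is true.
  20. (~u \/ ~p) — ~u is true.
  21. (v \/ ~u) — ~u is true.
  22. (~v \/ r) — ~v is true.

p = F, q = F, r = F, s = F, t = F, u = F, v = F, w = T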